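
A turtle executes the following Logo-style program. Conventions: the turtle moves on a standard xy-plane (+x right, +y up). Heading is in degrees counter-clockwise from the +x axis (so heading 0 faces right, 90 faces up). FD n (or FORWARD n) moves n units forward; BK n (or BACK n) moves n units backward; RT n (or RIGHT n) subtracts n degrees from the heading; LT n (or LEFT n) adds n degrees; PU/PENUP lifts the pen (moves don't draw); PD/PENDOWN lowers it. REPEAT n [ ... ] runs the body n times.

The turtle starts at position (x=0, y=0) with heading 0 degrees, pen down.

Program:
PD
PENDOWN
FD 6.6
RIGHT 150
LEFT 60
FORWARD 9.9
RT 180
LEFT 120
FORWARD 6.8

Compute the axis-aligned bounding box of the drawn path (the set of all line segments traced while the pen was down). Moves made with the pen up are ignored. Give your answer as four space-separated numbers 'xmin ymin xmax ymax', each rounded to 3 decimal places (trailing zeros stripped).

Executing turtle program step by step:
Start: pos=(0,0), heading=0, pen down
PD: pen down
PD: pen down
FD 6.6: (0,0) -> (6.6,0) [heading=0, draw]
RT 150: heading 0 -> 210
LT 60: heading 210 -> 270
FD 9.9: (6.6,0) -> (6.6,-9.9) [heading=270, draw]
RT 180: heading 270 -> 90
LT 120: heading 90 -> 210
FD 6.8: (6.6,-9.9) -> (0.711,-13.3) [heading=210, draw]
Final: pos=(0.711,-13.3), heading=210, 3 segment(s) drawn

Segment endpoints: x in {0, 0.711, 6.6, 6.6}, y in {-13.3, -9.9, 0}
xmin=0, ymin=-13.3, xmax=6.6, ymax=0

Answer: 0 -13.3 6.6 0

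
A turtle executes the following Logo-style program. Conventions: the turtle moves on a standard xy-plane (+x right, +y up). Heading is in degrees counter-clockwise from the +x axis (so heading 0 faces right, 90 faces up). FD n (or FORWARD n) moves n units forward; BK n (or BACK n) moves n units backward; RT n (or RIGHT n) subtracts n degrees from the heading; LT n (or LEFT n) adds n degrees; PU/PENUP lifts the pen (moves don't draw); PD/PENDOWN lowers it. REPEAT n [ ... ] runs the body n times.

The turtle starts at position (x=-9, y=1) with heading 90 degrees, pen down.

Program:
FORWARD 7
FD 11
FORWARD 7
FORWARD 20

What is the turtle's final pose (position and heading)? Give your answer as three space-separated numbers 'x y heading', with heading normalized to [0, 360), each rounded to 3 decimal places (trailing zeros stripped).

Answer: -9 46 90

Derivation:
Executing turtle program step by step:
Start: pos=(-9,1), heading=90, pen down
FD 7: (-9,1) -> (-9,8) [heading=90, draw]
FD 11: (-9,8) -> (-9,19) [heading=90, draw]
FD 7: (-9,19) -> (-9,26) [heading=90, draw]
FD 20: (-9,26) -> (-9,46) [heading=90, draw]
Final: pos=(-9,46), heading=90, 4 segment(s) drawn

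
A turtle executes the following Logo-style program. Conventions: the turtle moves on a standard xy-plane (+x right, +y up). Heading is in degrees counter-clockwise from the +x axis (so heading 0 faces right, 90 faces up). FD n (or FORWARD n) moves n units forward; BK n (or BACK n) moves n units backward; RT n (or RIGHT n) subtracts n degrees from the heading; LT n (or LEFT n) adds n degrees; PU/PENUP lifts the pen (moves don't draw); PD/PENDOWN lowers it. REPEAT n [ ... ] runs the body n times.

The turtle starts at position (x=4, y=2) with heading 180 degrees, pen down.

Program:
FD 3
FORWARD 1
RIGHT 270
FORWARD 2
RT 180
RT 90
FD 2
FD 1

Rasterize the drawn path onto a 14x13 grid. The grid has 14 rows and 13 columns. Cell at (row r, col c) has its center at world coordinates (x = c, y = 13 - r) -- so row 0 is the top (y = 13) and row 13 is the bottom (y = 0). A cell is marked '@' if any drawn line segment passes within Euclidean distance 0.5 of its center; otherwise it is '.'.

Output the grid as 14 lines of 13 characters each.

Segment 0: (4,2) -> (1,2)
Segment 1: (1,2) -> (0,2)
Segment 2: (0,2) -> (0,0)
Segment 3: (0,0) -> (2,0)
Segment 4: (2,0) -> (3,0)

Answer: .............
.............
.............
.............
.............
.............
.............
.............
.............
.............
.............
@@@@@........
@............
@@@@.........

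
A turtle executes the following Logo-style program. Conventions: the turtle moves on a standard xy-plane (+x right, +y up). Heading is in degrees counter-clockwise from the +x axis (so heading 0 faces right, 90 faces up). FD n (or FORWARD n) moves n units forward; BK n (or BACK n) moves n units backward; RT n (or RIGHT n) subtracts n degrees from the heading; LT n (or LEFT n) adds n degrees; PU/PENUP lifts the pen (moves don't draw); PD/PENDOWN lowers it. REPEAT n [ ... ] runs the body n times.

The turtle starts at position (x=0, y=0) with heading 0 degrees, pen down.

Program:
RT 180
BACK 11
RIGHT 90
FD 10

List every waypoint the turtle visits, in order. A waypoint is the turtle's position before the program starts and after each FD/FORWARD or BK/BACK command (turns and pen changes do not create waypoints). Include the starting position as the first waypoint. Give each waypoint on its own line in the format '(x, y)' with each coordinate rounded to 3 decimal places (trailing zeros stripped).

Answer: (0, 0)
(11, 0)
(11, 10)

Derivation:
Executing turtle program step by step:
Start: pos=(0,0), heading=0, pen down
RT 180: heading 0 -> 180
BK 11: (0,0) -> (11,0) [heading=180, draw]
RT 90: heading 180 -> 90
FD 10: (11,0) -> (11,10) [heading=90, draw]
Final: pos=(11,10), heading=90, 2 segment(s) drawn
Waypoints (3 total):
(0, 0)
(11, 0)
(11, 10)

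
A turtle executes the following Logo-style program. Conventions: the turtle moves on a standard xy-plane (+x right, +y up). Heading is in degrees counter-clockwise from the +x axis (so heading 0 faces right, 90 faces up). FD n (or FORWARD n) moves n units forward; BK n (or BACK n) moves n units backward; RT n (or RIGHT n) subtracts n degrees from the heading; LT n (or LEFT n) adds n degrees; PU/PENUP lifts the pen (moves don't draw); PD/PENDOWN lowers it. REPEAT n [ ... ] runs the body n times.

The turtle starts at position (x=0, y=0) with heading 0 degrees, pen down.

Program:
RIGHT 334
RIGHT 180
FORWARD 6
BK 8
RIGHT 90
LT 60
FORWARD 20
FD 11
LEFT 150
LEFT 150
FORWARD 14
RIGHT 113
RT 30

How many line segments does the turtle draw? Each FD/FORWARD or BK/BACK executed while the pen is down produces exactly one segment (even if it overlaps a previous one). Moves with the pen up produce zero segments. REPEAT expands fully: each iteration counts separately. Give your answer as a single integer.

Answer: 5

Derivation:
Executing turtle program step by step:
Start: pos=(0,0), heading=0, pen down
RT 334: heading 0 -> 26
RT 180: heading 26 -> 206
FD 6: (0,0) -> (-5.393,-2.63) [heading=206, draw]
BK 8: (-5.393,-2.63) -> (1.798,0.877) [heading=206, draw]
RT 90: heading 206 -> 116
LT 60: heading 116 -> 176
FD 20: (1.798,0.877) -> (-18.154,2.272) [heading=176, draw]
FD 11: (-18.154,2.272) -> (-29.127,3.039) [heading=176, draw]
LT 150: heading 176 -> 326
LT 150: heading 326 -> 116
FD 14: (-29.127,3.039) -> (-35.264,15.622) [heading=116, draw]
RT 113: heading 116 -> 3
RT 30: heading 3 -> 333
Final: pos=(-35.264,15.622), heading=333, 5 segment(s) drawn
Segments drawn: 5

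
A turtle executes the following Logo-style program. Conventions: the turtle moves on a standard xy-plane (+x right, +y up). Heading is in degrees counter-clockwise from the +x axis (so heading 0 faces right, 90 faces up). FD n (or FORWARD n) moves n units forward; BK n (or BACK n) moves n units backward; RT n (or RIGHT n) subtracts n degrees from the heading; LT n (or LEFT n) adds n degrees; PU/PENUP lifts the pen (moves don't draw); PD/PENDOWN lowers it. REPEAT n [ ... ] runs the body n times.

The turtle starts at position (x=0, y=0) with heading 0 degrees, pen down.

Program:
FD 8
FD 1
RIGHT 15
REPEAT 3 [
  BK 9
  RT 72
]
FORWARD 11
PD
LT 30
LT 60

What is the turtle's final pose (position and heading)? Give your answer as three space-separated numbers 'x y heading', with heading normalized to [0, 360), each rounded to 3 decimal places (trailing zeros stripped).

Answer: 1.315 23.091 219

Derivation:
Executing turtle program step by step:
Start: pos=(0,0), heading=0, pen down
FD 8: (0,0) -> (8,0) [heading=0, draw]
FD 1: (8,0) -> (9,0) [heading=0, draw]
RT 15: heading 0 -> 345
REPEAT 3 [
  -- iteration 1/3 --
  BK 9: (9,0) -> (0.307,2.329) [heading=345, draw]
  RT 72: heading 345 -> 273
  -- iteration 2/3 --
  BK 9: (0.307,2.329) -> (-0.164,11.317) [heading=273, draw]
  RT 72: heading 273 -> 201
  -- iteration 3/3 --
  BK 9: (-0.164,11.317) -> (8.238,14.542) [heading=201, draw]
  RT 72: heading 201 -> 129
]
FD 11: (8.238,14.542) -> (1.315,23.091) [heading=129, draw]
PD: pen down
LT 30: heading 129 -> 159
LT 60: heading 159 -> 219
Final: pos=(1.315,23.091), heading=219, 6 segment(s) drawn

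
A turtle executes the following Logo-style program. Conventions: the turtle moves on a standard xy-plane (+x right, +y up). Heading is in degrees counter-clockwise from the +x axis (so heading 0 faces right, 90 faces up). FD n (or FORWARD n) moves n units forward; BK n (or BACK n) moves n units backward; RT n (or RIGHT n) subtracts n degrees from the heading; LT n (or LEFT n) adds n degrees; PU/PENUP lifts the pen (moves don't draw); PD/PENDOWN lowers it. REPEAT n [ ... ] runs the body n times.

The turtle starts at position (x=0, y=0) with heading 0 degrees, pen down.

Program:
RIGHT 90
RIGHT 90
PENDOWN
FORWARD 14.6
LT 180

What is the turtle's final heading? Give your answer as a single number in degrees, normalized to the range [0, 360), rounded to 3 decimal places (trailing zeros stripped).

Executing turtle program step by step:
Start: pos=(0,0), heading=0, pen down
RT 90: heading 0 -> 270
RT 90: heading 270 -> 180
PD: pen down
FD 14.6: (0,0) -> (-14.6,0) [heading=180, draw]
LT 180: heading 180 -> 0
Final: pos=(-14.6,0), heading=0, 1 segment(s) drawn

Answer: 0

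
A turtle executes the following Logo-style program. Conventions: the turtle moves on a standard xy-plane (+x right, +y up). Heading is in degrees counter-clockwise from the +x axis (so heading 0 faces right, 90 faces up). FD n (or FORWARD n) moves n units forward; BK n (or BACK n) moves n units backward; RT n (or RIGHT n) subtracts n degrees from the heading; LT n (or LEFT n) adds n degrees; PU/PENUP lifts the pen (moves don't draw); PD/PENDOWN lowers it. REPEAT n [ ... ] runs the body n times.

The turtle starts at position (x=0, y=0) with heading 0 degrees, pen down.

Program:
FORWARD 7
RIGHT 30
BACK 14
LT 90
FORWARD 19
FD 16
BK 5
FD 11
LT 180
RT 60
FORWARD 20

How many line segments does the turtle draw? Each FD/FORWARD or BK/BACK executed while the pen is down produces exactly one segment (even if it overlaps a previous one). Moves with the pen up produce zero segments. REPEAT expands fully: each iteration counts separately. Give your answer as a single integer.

Answer: 7

Derivation:
Executing turtle program step by step:
Start: pos=(0,0), heading=0, pen down
FD 7: (0,0) -> (7,0) [heading=0, draw]
RT 30: heading 0 -> 330
BK 14: (7,0) -> (-5.124,7) [heading=330, draw]
LT 90: heading 330 -> 60
FD 19: (-5.124,7) -> (4.376,23.454) [heading=60, draw]
FD 16: (4.376,23.454) -> (12.376,37.311) [heading=60, draw]
BK 5: (12.376,37.311) -> (9.876,32.981) [heading=60, draw]
FD 11: (9.876,32.981) -> (15.376,42.507) [heading=60, draw]
LT 180: heading 60 -> 240
RT 60: heading 240 -> 180
FD 20: (15.376,42.507) -> (-4.624,42.507) [heading=180, draw]
Final: pos=(-4.624,42.507), heading=180, 7 segment(s) drawn
Segments drawn: 7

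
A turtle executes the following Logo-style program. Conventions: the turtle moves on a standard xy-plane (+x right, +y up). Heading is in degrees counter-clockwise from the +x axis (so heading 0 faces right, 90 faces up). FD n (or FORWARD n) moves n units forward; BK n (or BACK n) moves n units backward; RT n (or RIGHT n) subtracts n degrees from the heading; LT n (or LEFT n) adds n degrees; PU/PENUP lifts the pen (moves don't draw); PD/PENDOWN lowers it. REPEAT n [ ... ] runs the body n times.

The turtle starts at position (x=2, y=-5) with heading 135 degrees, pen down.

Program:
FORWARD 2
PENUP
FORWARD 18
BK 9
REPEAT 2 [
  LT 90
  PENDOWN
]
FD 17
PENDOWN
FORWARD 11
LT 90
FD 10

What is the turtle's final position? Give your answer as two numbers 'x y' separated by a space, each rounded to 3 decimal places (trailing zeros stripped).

Executing turtle program step by step:
Start: pos=(2,-5), heading=135, pen down
FD 2: (2,-5) -> (0.586,-3.586) [heading=135, draw]
PU: pen up
FD 18: (0.586,-3.586) -> (-12.142,9.142) [heading=135, move]
BK 9: (-12.142,9.142) -> (-5.778,2.778) [heading=135, move]
REPEAT 2 [
  -- iteration 1/2 --
  LT 90: heading 135 -> 225
  PD: pen down
  -- iteration 2/2 --
  LT 90: heading 225 -> 315
  PD: pen down
]
FD 17: (-5.778,2.778) -> (6.243,-9.243) [heading=315, draw]
PD: pen down
FD 11: (6.243,-9.243) -> (14.021,-17.021) [heading=315, draw]
LT 90: heading 315 -> 45
FD 10: (14.021,-17.021) -> (21.092,-9.95) [heading=45, draw]
Final: pos=(21.092,-9.95), heading=45, 4 segment(s) drawn

Answer: 21.092 -9.95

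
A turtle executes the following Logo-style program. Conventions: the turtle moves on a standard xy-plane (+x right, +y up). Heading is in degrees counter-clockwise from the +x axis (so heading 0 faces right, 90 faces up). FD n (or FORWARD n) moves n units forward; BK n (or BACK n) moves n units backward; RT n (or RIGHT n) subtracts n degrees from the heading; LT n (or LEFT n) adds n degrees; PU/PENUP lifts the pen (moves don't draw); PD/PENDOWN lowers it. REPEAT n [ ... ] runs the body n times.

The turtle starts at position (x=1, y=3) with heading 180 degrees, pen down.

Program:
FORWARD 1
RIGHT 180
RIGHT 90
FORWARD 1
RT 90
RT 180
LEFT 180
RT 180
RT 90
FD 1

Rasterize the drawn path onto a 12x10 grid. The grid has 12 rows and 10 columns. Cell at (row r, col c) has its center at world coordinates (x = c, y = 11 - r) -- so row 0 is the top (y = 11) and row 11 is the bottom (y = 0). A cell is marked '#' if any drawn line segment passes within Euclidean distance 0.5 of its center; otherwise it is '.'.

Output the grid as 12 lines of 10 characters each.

Answer: ..........
..........
..........
..........
..........
..........
..........
..........
##........
#.........
#.........
..........

Derivation:
Segment 0: (1,3) -> (0,3)
Segment 1: (0,3) -> (0,2)
Segment 2: (0,2) -> (0,1)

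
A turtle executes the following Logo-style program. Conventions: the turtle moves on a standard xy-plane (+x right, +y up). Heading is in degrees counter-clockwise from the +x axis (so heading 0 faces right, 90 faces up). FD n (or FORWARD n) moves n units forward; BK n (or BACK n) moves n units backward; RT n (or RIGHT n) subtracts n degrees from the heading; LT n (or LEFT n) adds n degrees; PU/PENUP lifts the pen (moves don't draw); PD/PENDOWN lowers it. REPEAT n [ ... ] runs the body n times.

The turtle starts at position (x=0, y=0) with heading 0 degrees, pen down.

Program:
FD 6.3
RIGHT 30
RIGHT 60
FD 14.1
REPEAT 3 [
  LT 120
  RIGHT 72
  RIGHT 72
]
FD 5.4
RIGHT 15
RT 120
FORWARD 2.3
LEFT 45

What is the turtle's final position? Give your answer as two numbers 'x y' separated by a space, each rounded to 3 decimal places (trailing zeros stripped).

Executing turtle program step by step:
Start: pos=(0,0), heading=0, pen down
FD 6.3: (0,0) -> (6.3,0) [heading=0, draw]
RT 30: heading 0 -> 330
RT 60: heading 330 -> 270
FD 14.1: (6.3,0) -> (6.3,-14.1) [heading=270, draw]
REPEAT 3 [
  -- iteration 1/3 --
  LT 120: heading 270 -> 30
  RT 72: heading 30 -> 318
  RT 72: heading 318 -> 246
  -- iteration 2/3 --
  LT 120: heading 246 -> 6
  RT 72: heading 6 -> 294
  RT 72: heading 294 -> 222
  -- iteration 3/3 --
  LT 120: heading 222 -> 342
  RT 72: heading 342 -> 270
  RT 72: heading 270 -> 198
]
FD 5.4: (6.3,-14.1) -> (1.164,-15.769) [heading=198, draw]
RT 15: heading 198 -> 183
RT 120: heading 183 -> 63
FD 2.3: (1.164,-15.769) -> (2.208,-13.719) [heading=63, draw]
LT 45: heading 63 -> 108
Final: pos=(2.208,-13.719), heading=108, 4 segment(s) drawn

Answer: 2.208 -13.719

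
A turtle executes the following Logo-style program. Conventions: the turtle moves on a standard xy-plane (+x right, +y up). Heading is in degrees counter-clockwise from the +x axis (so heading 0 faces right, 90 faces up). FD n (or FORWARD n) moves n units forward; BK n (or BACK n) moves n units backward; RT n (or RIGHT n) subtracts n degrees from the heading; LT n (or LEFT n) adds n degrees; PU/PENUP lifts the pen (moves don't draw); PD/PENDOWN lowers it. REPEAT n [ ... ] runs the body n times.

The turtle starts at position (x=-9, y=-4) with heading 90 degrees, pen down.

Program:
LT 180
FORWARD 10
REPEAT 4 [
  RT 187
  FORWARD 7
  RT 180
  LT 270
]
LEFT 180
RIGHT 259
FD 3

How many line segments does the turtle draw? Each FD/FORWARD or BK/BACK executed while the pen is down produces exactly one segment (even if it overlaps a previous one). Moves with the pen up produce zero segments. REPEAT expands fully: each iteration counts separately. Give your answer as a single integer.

Answer: 6

Derivation:
Executing turtle program step by step:
Start: pos=(-9,-4), heading=90, pen down
LT 180: heading 90 -> 270
FD 10: (-9,-4) -> (-9,-14) [heading=270, draw]
REPEAT 4 [
  -- iteration 1/4 --
  RT 187: heading 270 -> 83
  FD 7: (-9,-14) -> (-8.147,-7.052) [heading=83, draw]
  RT 180: heading 83 -> 263
  LT 270: heading 263 -> 173
  -- iteration 2/4 --
  RT 187: heading 173 -> 346
  FD 7: (-8.147,-7.052) -> (-1.355,-8.746) [heading=346, draw]
  RT 180: heading 346 -> 166
  LT 270: heading 166 -> 76
  -- iteration 3/4 --
  RT 187: heading 76 -> 249
  FD 7: (-1.355,-8.746) -> (-3.863,-15.281) [heading=249, draw]
  RT 180: heading 249 -> 69
  LT 270: heading 69 -> 339
  -- iteration 4/4 --
  RT 187: heading 339 -> 152
  FD 7: (-3.863,-15.281) -> (-10.044,-11.994) [heading=152, draw]
  RT 180: heading 152 -> 332
  LT 270: heading 332 -> 242
]
LT 180: heading 242 -> 62
RT 259: heading 62 -> 163
FD 3: (-10.044,-11.994) -> (-12.913,-11.117) [heading=163, draw]
Final: pos=(-12.913,-11.117), heading=163, 6 segment(s) drawn
Segments drawn: 6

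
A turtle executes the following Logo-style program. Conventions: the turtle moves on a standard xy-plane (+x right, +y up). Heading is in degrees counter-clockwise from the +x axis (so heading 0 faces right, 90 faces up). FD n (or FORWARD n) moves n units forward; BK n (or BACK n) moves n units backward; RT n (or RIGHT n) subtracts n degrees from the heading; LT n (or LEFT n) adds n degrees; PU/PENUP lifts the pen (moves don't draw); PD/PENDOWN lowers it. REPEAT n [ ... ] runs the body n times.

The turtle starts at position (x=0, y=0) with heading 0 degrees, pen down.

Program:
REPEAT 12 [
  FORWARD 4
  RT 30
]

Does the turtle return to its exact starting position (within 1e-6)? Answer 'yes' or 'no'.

Answer: yes

Derivation:
Executing turtle program step by step:
Start: pos=(0,0), heading=0, pen down
REPEAT 12 [
  -- iteration 1/12 --
  FD 4: (0,0) -> (4,0) [heading=0, draw]
  RT 30: heading 0 -> 330
  -- iteration 2/12 --
  FD 4: (4,0) -> (7.464,-2) [heading=330, draw]
  RT 30: heading 330 -> 300
  -- iteration 3/12 --
  FD 4: (7.464,-2) -> (9.464,-5.464) [heading=300, draw]
  RT 30: heading 300 -> 270
  -- iteration 4/12 --
  FD 4: (9.464,-5.464) -> (9.464,-9.464) [heading=270, draw]
  RT 30: heading 270 -> 240
  -- iteration 5/12 --
  FD 4: (9.464,-9.464) -> (7.464,-12.928) [heading=240, draw]
  RT 30: heading 240 -> 210
  -- iteration 6/12 --
  FD 4: (7.464,-12.928) -> (4,-14.928) [heading=210, draw]
  RT 30: heading 210 -> 180
  -- iteration 7/12 --
  FD 4: (4,-14.928) -> (0,-14.928) [heading=180, draw]
  RT 30: heading 180 -> 150
  -- iteration 8/12 --
  FD 4: (0,-14.928) -> (-3.464,-12.928) [heading=150, draw]
  RT 30: heading 150 -> 120
  -- iteration 9/12 --
  FD 4: (-3.464,-12.928) -> (-5.464,-9.464) [heading=120, draw]
  RT 30: heading 120 -> 90
  -- iteration 10/12 --
  FD 4: (-5.464,-9.464) -> (-5.464,-5.464) [heading=90, draw]
  RT 30: heading 90 -> 60
  -- iteration 11/12 --
  FD 4: (-5.464,-5.464) -> (-3.464,-2) [heading=60, draw]
  RT 30: heading 60 -> 30
  -- iteration 12/12 --
  FD 4: (-3.464,-2) -> (0,0) [heading=30, draw]
  RT 30: heading 30 -> 0
]
Final: pos=(0,0), heading=0, 12 segment(s) drawn

Start position: (0, 0)
Final position: (0, 0)
Distance = 0; < 1e-6 -> CLOSED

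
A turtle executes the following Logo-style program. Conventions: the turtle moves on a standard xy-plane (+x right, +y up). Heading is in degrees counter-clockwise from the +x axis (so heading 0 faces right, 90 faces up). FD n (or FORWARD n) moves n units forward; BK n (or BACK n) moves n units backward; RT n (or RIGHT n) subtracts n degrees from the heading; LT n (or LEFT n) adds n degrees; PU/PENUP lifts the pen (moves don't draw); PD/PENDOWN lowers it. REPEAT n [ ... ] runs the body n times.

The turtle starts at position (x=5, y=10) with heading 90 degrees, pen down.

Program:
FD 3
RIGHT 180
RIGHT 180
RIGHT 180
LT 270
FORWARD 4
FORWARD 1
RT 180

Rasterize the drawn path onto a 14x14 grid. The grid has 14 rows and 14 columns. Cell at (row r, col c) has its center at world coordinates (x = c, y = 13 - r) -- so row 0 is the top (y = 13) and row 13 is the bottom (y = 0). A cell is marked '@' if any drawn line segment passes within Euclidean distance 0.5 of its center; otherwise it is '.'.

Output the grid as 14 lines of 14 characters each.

Segment 0: (5,10) -> (5,13)
Segment 1: (5,13) -> (1,13)
Segment 2: (1,13) -> (0,13)

Answer: @@@@@@........
.....@........
.....@........
.....@........
..............
..............
..............
..............
..............
..............
..............
..............
..............
..............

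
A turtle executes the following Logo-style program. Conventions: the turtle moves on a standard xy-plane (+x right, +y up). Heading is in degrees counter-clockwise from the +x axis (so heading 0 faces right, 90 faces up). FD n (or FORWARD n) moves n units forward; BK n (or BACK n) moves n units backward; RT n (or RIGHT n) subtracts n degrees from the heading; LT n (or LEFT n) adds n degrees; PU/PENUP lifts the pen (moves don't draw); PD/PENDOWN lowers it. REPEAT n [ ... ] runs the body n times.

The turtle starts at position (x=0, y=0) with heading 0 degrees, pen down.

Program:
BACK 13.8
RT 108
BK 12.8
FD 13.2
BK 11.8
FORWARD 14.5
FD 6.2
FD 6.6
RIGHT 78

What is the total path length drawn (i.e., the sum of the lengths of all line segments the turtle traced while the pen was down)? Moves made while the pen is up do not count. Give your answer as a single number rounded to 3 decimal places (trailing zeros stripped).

Executing turtle program step by step:
Start: pos=(0,0), heading=0, pen down
BK 13.8: (0,0) -> (-13.8,0) [heading=0, draw]
RT 108: heading 0 -> 252
BK 12.8: (-13.8,0) -> (-9.845,12.174) [heading=252, draw]
FD 13.2: (-9.845,12.174) -> (-13.924,-0.38) [heading=252, draw]
BK 11.8: (-13.924,-0.38) -> (-10.277,10.842) [heading=252, draw]
FD 14.5: (-10.277,10.842) -> (-14.758,-2.948) [heading=252, draw]
FD 6.2: (-14.758,-2.948) -> (-16.674,-8.845) [heading=252, draw]
FD 6.6: (-16.674,-8.845) -> (-18.713,-15.122) [heading=252, draw]
RT 78: heading 252 -> 174
Final: pos=(-18.713,-15.122), heading=174, 7 segment(s) drawn

Segment lengths:
  seg 1: (0,0) -> (-13.8,0), length = 13.8
  seg 2: (-13.8,0) -> (-9.845,12.174), length = 12.8
  seg 3: (-9.845,12.174) -> (-13.924,-0.38), length = 13.2
  seg 4: (-13.924,-0.38) -> (-10.277,10.842), length = 11.8
  seg 5: (-10.277,10.842) -> (-14.758,-2.948), length = 14.5
  seg 6: (-14.758,-2.948) -> (-16.674,-8.845), length = 6.2
  seg 7: (-16.674,-8.845) -> (-18.713,-15.122), length = 6.6
Total = 78.9

Answer: 78.9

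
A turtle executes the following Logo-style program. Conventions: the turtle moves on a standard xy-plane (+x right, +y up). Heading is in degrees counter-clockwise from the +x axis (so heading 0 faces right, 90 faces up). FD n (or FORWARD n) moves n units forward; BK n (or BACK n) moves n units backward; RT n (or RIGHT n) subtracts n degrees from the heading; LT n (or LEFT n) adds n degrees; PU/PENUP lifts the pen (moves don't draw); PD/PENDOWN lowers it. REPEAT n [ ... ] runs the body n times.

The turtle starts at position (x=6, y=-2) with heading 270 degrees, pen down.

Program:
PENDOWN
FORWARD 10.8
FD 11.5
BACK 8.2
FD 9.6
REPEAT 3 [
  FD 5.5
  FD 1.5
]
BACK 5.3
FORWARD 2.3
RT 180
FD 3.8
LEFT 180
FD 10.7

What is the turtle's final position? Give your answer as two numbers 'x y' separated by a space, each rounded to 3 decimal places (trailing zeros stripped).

Answer: 6 -50.6

Derivation:
Executing turtle program step by step:
Start: pos=(6,-2), heading=270, pen down
PD: pen down
FD 10.8: (6,-2) -> (6,-12.8) [heading=270, draw]
FD 11.5: (6,-12.8) -> (6,-24.3) [heading=270, draw]
BK 8.2: (6,-24.3) -> (6,-16.1) [heading=270, draw]
FD 9.6: (6,-16.1) -> (6,-25.7) [heading=270, draw]
REPEAT 3 [
  -- iteration 1/3 --
  FD 5.5: (6,-25.7) -> (6,-31.2) [heading=270, draw]
  FD 1.5: (6,-31.2) -> (6,-32.7) [heading=270, draw]
  -- iteration 2/3 --
  FD 5.5: (6,-32.7) -> (6,-38.2) [heading=270, draw]
  FD 1.5: (6,-38.2) -> (6,-39.7) [heading=270, draw]
  -- iteration 3/3 --
  FD 5.5: (6,-39.7) -> (6,-45.2) [heading=270, draw]
  FD 1.5: (6,-45.2) -> (6,-46.7) [heading=270, draw]
]
BK 5.3: (6,-46.7) -> (6,-41.4) [heading=270, draw]
FD 2.3: (6,-41.4) -> (6,-43.7) [heading=270, draw]
RT 180: heading 270 -> 90
FD 3.8: (6,-43.7) -> (6,-39.9) [heading=90, draw]
LT 180: heading 90 -> 270
FD 10.7: (6,-39.9) -> (6,-50.6) [heading=270, draw]
Final: pos=(6,-50.6), heading=270, 14 segment(s) drawn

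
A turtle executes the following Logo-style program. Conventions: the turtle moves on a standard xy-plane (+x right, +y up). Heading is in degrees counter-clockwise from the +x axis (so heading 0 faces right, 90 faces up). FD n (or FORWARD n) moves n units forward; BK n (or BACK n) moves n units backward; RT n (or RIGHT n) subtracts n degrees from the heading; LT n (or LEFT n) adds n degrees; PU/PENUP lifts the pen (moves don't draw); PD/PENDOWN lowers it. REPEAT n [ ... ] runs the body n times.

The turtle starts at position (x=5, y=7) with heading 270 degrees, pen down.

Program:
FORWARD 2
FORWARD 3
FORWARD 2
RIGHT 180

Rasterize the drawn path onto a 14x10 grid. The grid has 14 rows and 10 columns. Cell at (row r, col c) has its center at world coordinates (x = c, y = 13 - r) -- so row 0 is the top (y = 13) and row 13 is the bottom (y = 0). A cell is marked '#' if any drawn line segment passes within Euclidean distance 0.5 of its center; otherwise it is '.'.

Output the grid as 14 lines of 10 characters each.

Segment 0: (5,7) -> (5,5)
Segment 1: (5,5) -> (5,2)
Segment 2: (5,2) -> (5,0)

Answer: ..........
..........
..........
..........
..........
..........
.....#....
.....#....
.....#....
.....#....
.....#....
.....#....
.....#....
.....#....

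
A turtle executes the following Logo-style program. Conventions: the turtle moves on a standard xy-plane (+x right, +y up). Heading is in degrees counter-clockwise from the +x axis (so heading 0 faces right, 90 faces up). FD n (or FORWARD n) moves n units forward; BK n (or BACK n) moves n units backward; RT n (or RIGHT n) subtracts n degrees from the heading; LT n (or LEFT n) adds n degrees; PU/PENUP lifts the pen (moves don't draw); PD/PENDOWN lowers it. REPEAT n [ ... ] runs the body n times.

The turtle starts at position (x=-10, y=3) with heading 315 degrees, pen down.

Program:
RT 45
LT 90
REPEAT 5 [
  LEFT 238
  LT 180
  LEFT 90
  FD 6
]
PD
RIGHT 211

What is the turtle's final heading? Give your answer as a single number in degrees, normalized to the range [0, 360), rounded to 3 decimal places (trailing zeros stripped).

Executing turtle program step by step:
Start: pos=(-10,3), heading=315, pen down
RT 45: heading 315 -> 270
LT 90: heading 270 -> 0
REPEAT 5 [
  -- iteration 1/5 --
  LT 238: heading 0 -> 238
  LT 180: heading 238 -> 58
  LT 90: heading 58 -> 148
  FD 6: (-10,3) -> (-15.088,6.18) [heading=148, draw]
  -- iteration 2/5 --
  LT 238: heading 148 -> 26
  LT 180: heading 26 -> 206
  LT 90: heading 206 -> 296
  FD 6: (-15.088,6.18) -> (-12.458,0.787) [heading=296, draw]
  -- iteration 3/5 --
  LT 238: heading 296 -> 174
  LT 180: heading 174 -> 354
  LT 90: heading 354 -> 84
  FD 6: (-12.458,0.787) -> (-11.831,6.754) [heading=84, draw]
  -- iteration 4/5 --
  LT 238: heading 84 -> 322
  LT 180: heading 322 -> 142
  LT 90: heading 142 -> 232
  FD 6: (-11.831,6.754) -> (-15.525,2.026) [heading=232, draw]
  -- iteration 5/5 --
  LT 238: heading 232 -> 110
  LT 180: heading 110 -> 290
  LT 90: heading 290 -> 20
  FD 6: (-15.525,2.026) -> (-9.887,4.078) [heading=20, draw]
]
PD: pen down
RT 211: heading 20 -> 169
Final: pos=(-9.887,4.078), heading=169, 5 segment(s) drawn

Answer: 169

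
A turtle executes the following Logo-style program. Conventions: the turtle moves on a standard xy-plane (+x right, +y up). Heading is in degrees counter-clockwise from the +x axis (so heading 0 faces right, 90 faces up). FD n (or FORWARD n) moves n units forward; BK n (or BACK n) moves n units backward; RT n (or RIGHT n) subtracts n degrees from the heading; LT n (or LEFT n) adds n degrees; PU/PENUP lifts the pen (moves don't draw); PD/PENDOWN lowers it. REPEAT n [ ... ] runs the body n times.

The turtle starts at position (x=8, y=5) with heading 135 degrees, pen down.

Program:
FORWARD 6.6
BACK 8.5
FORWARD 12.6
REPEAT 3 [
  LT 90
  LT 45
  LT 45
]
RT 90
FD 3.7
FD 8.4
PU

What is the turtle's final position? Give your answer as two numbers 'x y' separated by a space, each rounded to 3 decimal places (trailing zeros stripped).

Answer: -8.122 4.01

Derivation:
Executing turtle program step by step:
Start: pos=(8,5), heading=135, pen down
FD 6.6: (8,5) -> (3.333,9.667) [heading=135, draw]
BK 8.5: (3.333,9.667) -> (9.344,3.656) [heading=135, draw]
FD 12.6: (9.344,3.656) -> (0.434,12.566) [heading=135, draw]
REPEAT 3 [
  -- iteration 1/3 --
  LT 90: heading 135 -> 225
  LT 45: heading 225 -> 270
  LT 45: heading 270 -> 315
  -- iteration 2/3 --
  LT 90: heading 315 -> 45
  LT 45: heading 45 -> 90
  LT 45: heading 90 -> 135
  -- iteration 3/3 --
  LT 90: heading 135 -> 225
  LT 45: heading 225 -> 270
  LT 45: heading 270 -> 315
]
RT 90: heading 315 -> 225
FD 3.7: (0.434,12.566) -> (-2.182,9.95) [heading=225, draw]
FD 8.4: (-2.182,9.95) -> (-8.122,4.01) [heading=225, draw]
PU: pen up
Final: pos=(-8.122,4.01), heading=225, 5 segment(s) drawn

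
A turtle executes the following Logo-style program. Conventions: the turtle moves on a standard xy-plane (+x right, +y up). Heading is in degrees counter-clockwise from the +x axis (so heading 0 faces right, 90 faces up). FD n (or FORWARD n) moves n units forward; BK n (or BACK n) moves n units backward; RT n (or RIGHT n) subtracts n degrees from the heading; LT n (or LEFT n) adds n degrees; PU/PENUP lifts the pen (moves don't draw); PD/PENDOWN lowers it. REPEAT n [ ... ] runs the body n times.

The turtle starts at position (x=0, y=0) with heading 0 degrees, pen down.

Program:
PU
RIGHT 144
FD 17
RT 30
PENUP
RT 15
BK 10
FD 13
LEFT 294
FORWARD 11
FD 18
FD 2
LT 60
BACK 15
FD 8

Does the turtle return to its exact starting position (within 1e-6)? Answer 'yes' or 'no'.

Executing turtle program step by step:
Start: pos=(0,0), heading=0, pen down
PU: pen up
RT 144: heading 0 -> 216
FD 17: (0,0) -> (-13.753,-9.992) [heading=216, move]
RT 30: heading 216 -> 186
PU: pen up
RT 15: heading 186 -> 171
BK 10: (-13.753,-9.992) -> (-3.876,-11.557) [heading=171, move]
FD 13: (-3.876,-11.557) -> (-16.716,-9.523) [heading=171, move]
LT 294: heading 171 -> 105
FD 11: (-16.716,-9.523) -> (-19.563,1.102) [heading=105, move]
FD 18: (-19.563,1.102) -> (-24.222,18.489) [heading=105, move]
FD 2: (-24.222,18.489) -> (-24.74,20.421) [heading=105, move]
LT 60: heading 105 -> 165
BK 15: (-24.74,20.421) -> (-10.251,16.538) [heading=165, move]
FD 8: (-10.251,16.538) -> (-17.978,18.609) [heading=165, move]
Final: pos=(-17.978,18.609), heading=165, 0 segment(s) drawn

Start position: (0, 0)
Final position: (-17.978, 18.609)
Distance = 25.875; >= 1e-6 -> NOT closed

Answer: no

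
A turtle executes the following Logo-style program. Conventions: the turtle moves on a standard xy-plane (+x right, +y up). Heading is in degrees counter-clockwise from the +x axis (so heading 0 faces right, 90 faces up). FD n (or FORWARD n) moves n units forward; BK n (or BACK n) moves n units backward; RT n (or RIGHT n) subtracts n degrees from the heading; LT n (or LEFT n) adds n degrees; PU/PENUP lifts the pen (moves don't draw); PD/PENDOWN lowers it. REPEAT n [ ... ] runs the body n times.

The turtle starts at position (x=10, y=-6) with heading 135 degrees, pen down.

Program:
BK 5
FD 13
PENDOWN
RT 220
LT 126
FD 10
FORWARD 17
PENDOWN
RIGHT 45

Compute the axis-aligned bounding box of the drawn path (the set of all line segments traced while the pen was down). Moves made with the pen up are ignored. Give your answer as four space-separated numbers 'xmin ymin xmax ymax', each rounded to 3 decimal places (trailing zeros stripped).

Executing turtle program step by step:
Start: pos=(10,-6), heading=135, pen down
BK 5: (10,-6) -> (13.536,-9.536) [heading=135, draw]
FD 13: (13.536,-9.536) -> (4.343,-0.343) [heading=135, draw]
PD: pen down
RT 220: heading 135 -> 275
LT 126: heading 275 -> 41
FD 10: (4.343,-0.343) -> (11.89,6.217) [heading=41, draw]
FD 17: (11.89,6.217) -> (24.72,17.37) [heading=41, draw]
PD: pen down
RT 45: heading 41 -> 356
Final: pos=(24.72,17.37), heading=356, 4 segment(s) drawn

Segment endpoints: x in {4.343, 10, 11.89, 13.536, 24.72}, y in {-9.536, -6, -0.343, 6.217, 17.37}
xmin=4.343, ymin=-9.536, xmax=24.72, ymax=17.37

Answer: 4.343 -9.536 24.72 17.37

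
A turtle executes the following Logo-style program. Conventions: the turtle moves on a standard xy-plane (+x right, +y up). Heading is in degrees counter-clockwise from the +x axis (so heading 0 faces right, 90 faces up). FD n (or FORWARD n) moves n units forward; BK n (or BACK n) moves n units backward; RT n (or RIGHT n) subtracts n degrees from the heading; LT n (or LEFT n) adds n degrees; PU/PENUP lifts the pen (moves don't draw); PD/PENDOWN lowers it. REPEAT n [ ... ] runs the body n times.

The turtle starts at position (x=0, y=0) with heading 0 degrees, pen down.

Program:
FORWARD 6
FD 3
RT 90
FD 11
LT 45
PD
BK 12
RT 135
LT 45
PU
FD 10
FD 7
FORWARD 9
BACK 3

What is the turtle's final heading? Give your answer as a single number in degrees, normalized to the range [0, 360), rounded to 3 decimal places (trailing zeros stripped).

Executing turtle program step by step:
Start: pos=(0,0), heading=0, pen down
FD 6: (0,0) -> (6,0) [heading=0, draw]
FD 3: (6,0) -> (9,0) [heading=0, draw]
RT 90: heading 0 -> 270
FD 11: (9,0) -> (9,-11) [heading=270, draw]
LT 45: heading 270 -> 315
PD: pen down
BK 12: (9,-11) -> (0.515,-2.515) [heading=315, draw]
RT 135: heading 315 -> 180
LT 45: heading 180 -> 225
PU: pen up
FD 10: (0.515,-2.515) -> (-6.556,-9.586) [heading=225, move]
FD 7: (-6.556,-9.586) -> (-11.506,-14.536) [heading=225, move]
FD 9: (-11.506,-14.536) -> (-17.87,-20.899) [heading=225, move]
BK 3: (-17.87,-20.899) -> (-15.749,-18.778) [heading=225, move]
Final: pos=(-15.749,-18.778), heading=225, 4 segment(s) drawn

Answer: 225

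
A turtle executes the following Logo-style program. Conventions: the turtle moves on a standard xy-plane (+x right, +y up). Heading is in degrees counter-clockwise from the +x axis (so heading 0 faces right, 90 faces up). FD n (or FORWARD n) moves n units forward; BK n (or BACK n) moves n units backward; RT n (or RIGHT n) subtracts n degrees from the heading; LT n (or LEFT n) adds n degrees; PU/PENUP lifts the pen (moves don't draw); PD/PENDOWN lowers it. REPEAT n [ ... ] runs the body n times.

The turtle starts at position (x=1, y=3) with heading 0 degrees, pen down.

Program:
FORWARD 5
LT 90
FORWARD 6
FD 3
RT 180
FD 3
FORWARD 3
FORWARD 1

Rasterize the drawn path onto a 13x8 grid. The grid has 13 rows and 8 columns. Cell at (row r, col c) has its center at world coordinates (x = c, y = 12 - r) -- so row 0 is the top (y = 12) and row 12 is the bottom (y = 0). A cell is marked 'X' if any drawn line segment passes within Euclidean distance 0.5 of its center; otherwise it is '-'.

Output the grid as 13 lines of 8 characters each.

Segment 0: (1,3) -> (6,3)
Segment 1: (6,3) -> (6,9)
Segment 2: (6,9) -> (6,12)
Segment 3: (6,12) -> (6,9)
Segment 4: (6,9) -> (6,6)
Segment 5: (6,6) -> (6,5)

Answer: ------X-
------X-
------X-
------X-
------X-
------X-
------X-
------X-
------X-
-XXXXXX-
--------
--------
--------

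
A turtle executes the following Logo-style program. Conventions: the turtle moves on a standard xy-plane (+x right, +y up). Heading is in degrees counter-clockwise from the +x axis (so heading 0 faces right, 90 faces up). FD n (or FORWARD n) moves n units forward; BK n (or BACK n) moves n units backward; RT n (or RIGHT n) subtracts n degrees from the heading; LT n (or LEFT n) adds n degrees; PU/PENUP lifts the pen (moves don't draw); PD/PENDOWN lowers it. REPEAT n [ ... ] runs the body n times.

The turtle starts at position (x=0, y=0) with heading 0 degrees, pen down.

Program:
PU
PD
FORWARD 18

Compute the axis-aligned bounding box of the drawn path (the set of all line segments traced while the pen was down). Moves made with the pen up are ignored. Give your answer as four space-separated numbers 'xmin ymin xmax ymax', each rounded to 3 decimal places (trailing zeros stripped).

Executing turtle program step by step:
Start: pos=(0,0), heading=0, pen down
PU: pen up
PD: pen down
FD 18: (0,0) -> (18,0) [heading=0, draw]
Final: pos=(18,0), heading=0, 1 segment(s) drawn

Segment endpoints: x in {0, 18}, y in {0}
xmin=0, ymin=0, xmax=18, ymax=0

Answer: 0 0 18 0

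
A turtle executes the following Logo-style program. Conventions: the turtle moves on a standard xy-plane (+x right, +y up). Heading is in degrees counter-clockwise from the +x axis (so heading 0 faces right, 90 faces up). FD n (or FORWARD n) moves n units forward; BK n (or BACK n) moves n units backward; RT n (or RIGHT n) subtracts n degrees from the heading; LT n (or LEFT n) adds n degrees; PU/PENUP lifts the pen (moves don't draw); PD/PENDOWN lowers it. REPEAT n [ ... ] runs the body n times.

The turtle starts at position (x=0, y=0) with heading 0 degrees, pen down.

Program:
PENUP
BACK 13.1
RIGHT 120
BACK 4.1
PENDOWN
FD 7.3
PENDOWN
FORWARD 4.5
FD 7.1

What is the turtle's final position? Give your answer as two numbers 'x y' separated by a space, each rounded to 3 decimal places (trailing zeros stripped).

Answer: -20.5 -12.817

Derivation:
Executing turtle program step by step:
Start: pos=(0,0), heading=0, pen down
PU: pen up
BK 13.1: (0,0) -> (-13.1,0) [heading=0, move]
RT 120: heading 0 -> 240
BK 4.1: (-13.1,0) -> (-11.05,3.551) [heading=240, move]
PD: pen down
FD 7.3: (-11.05,3.551) -> (-14.7,-2.771) [heading=240, draw]
PD: pen down
FD 4.5: (-14.7,-2.771) -> (-16.95,-6.668) [heading=240, draw]
FD 7.1: (-16.95,-6.668) -> (-20.5,-12.817) [heading=240, draw]
Final: pos=(-20.5,-12.817), heading=240, 3 segment(s) drawn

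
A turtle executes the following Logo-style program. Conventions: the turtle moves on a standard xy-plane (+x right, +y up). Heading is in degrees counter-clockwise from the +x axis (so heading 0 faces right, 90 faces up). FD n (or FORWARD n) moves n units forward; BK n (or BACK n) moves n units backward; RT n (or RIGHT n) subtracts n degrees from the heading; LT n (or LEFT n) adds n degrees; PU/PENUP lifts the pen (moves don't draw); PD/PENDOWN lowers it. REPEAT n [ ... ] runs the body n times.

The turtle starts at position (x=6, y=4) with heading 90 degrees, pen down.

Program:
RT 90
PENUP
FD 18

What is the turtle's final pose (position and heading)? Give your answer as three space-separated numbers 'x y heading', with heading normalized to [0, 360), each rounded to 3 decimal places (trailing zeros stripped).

Answer: 24 4 0

Derivation:
Executing turtle program step by step:
Start: pos=(6,4), heading=90, pen down
RT 90: heading 90 -> 0
PU: pen up
FD 18: (6,4) -> (24,4) [heading=0, move]
Final: pos=(24,4), heading=0, 0 segment(s) drawn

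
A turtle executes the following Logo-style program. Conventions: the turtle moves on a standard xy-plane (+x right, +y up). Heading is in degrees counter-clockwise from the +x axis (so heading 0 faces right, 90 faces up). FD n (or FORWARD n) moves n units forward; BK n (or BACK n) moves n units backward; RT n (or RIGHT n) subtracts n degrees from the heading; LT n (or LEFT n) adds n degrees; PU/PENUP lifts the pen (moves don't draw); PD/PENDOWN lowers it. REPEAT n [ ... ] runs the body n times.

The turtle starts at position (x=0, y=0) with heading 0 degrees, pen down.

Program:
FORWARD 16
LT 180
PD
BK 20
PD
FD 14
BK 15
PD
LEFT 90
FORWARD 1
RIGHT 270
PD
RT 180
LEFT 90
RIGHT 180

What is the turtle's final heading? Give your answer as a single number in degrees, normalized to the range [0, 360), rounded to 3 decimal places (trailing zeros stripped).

Executing turtle program step by step:
Start: pos=(0,0), heading=0, pen down
FD 16: (0,0) -> (16,0) [heading=0, draw]
LT 180: heading 0 -> 180
PD: pen down
BK 20: (16,0) -> (36,0) [heading=180, draw]
PD: pen down
FD 14: (36,0) -> (22,0) [heading=180, draw]
BK 15: (22,0) -> (37,0) [heading=180, draw]
PD: pen down
LT 90: heading 180 -> 270
FD 1: (37,0) -> (37,-1) [heading=270, draw]
RT 270: heading 270 -> 0
PD: pen down
RT 180: heading 0 -> 180
LT 90: heading 180 -> 270
RT 180: heading 270 -> 90
Final: pos=(37,-1), heading=90, 5 segment(s) drawn

Answer: 90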